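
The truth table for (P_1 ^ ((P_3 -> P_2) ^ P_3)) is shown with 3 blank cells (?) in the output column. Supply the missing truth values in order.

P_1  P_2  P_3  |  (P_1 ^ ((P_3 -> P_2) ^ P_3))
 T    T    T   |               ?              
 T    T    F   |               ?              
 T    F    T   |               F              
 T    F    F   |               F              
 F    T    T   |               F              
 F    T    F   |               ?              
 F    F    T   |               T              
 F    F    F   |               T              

T, F, T

Row P_1=T, P_2=T, P_3=T: ((P_3 -> P_2) ^ P_3) = F, so (P_1 ^ ((P_3 -> P_2) ^ P_3)) = T.
Row P_1=T, P_2=T, P_3=F: ((P_3 -> P_2) ^ P_3) = T, so (P_1 ^ ((P_3 -> P_2) ^ P_3)) = F.
Row P_1=F, P_2=T, P_3=F: ((P_3 -> P_2) ^ P_3) = T, so (P_1 ^ ((P_3 -> P_2) ^ P_3)) = T.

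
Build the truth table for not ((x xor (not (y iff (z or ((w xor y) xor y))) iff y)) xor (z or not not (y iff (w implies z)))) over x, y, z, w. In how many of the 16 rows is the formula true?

8

x | y | z | w | (w xor y) | ((w xor y) xor y) | (z or ((w xor y) xor y)) | (w implies z) | (y iff (w implies z)) | not (y iff (w implies z)) | φ
- | - | - | - | --------- | ----------------- | ------------------------ | ------------- | --------------------- | ------------------------- | -
T | T | T | T |     F     |         T         |            T             |       T       |           T           |             F             | T
T | T | T | F |     T     |         F         |            T             |       T       |           T           |             F             | T
T | T | F | T |     F     |         T         |            T             |       F       |           F           |             T             | F
T | T | F | F |     T     |         F         |            F             |       T       |           T           |             F             | F
T | F | T | T |     T     |         T         |            T             |       T       |           F           |             T             | T
T | F | T | F |     F     |         F         |            T             |       T       |           F           |             T             | T
T | F | F | T |     T     |         T         |            T             |       F       |           T           |             F             | T
T | F | F | F |     F     |         F         |            F             |       T       |           F           |             T             | T
F | T | T | T |     F     |         T         |            T             |       T       |           T           |             F             | F
F | T | T | F |     T     |         F         |            T             |       T       |           T           |             F             | F
F | T | F | T |     F     |         T         |            T             |       F       |           F           |             T             | T
F | T | F | F |     T     |         F         |            F             |       T       |           T           |             F             | T
F | F | T | T |     T     |         T         |            T             |       T       |           F           |             T             | F
F | F | T | F |     F     |         F         |            T             |       T       |           F           |             T             | F
F | F | F | T |     T     |         T         |            T             |       F       |           T           |             F             | F
F | F | F | F |     F     |         F         |            F             |       T       |           F           |             T             | F
The formula is true on 8 of the 16 rows.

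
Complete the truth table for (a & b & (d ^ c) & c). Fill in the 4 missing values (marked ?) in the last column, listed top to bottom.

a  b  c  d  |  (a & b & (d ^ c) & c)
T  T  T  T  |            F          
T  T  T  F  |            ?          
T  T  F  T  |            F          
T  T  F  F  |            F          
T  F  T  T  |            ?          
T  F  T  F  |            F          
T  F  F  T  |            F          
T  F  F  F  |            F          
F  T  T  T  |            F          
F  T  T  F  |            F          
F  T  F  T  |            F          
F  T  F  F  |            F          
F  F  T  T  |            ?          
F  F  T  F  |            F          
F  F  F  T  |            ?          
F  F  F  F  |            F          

T, F, F, F

Row a=T, b=T, c=T, d=F: (d ^ c) = T, so (a & b & (d ^ c) & c) = T.
Row a=T, b=F, c=T, d=T: (d ^ c) = F, so (a & b & (d ^ c) & c) = F.
Row a=F, b=F, c=T, d=T: (d ^ c) = F, so (a & b & (d ^ c) & c) = F.
Row a=F, b=F, c=F, d=T: (d ^ c) = T, so (a & b & (d ^ c) & c) = F.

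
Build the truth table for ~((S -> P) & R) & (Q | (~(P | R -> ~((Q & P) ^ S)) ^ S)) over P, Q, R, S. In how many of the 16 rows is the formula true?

P  Q  R  S     (S -> P)  ((S -> P) & R)  ~((S -> P) & R)  (P | R)  (Q & P)  ((Q & P) ^ S)  ~((Q & P) ^ S)  ((P | R) -> ~((Q & P) ^ S))  ~((P | R) -> ~((Q & P) ^ S))  φ
1  1  1  1        1            1                0            1        1           0              1                      1                            0                0
1  1  1  0        1            1                0            1        1           1              0                      0                            1                0
1  1  0  1        1            0                1            1        1           0              1                      1                            0                1
1  1  0  0        1            0                1            1        1           1              0                      0                            1                1
1  0  1  1        1            1                0            1        0           1              0                      0                            1                0
1  0  1  0        1            1                0            1        0           0              1                      1                            0                0
1  0  0  1        1            0                1            1        0           1              0                      0                            1                0
1  0  0  0        1            0                1            1        0           0              1                      1                            0                0
0  1  1  1        0            0                1            1        0           1              0                      0                            1                1
0  1  1  0        1            1                0            1        0           0              1                      1                            0                0
0  1  0  1        0            0                1            0        0           1              0                      1                            0                1
0  1  0  0        1            0                1            0        0           0              1                      1                            0                1
0  0  1  1        0            0                1            1        0           1              0                      0                            1                0
0  0  1  0        1            1                0            1        0           0              1                      1                            0                0
0  0  0  1        0            0                1            0        0           1              0                      1                            0                1
0  0  0  0        1            0                1            0        0           0              1                      1                            0                0
The formula is true on 6 of the 16 rows.

6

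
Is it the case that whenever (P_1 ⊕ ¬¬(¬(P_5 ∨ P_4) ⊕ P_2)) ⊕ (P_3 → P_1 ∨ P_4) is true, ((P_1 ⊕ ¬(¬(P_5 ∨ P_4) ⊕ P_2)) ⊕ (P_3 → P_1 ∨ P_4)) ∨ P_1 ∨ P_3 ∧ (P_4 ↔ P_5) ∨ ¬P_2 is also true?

P_1 | P_2 | P_3 | P_4 | P_5 | φ | ψ
--- | --- | --- | --- | --- | - | -
 1  |  1  |  1  |  1  |  1  | 1 | 1
 1  |  1  |  1  |  1  |  0  | 1 | 1
 1  |  1  |  1  |  0  |  1  | 1 | 1
 1  |  1  |  1  |  0  |  0  | 0 | 1
 1  |  1  |  0  |  1  |  1  | 1 | 1
 1  |  1  |  0  |  1  |  0  | 1 | 1
 1  |  1  |  0  |  0  |  1  | 1 | 1
 1  |  1  |  0  |  0  |  0  | 0 | 1
 1  |  0  |  1  |  1  |  1  | 0 | 1
 1  |  0  |  1  |  1  |  0  | 0 | 1
 1  |  0  |  1  |  0  |  1  | 0 | 1
 1  |  0  |  1  |  0  |  0  | 1 | 1
 1  |  0  |  0  |  1  |  1  | 0 | 1
 1  |  0  |  0  |  1  |  0  | 0 | 1
 1  |  0  |  0  |  0  |  1  | 0 | 1
 1  |  0  |  0  |  0  |  0  | 1 | 1
 0  |  1  |  1  |  1  |  1  | 0 | 1
 0  |  1  |  1  |  1  |  0  | 0 | 1
 0  |  1  |  1  |  0  |  1  | 1 | 0
 0  |  1  |  1  |  0  |  0  | 0 | 1
 0  |  1  |  0  |  1  |  1  | 0 | 1
 0  |  1  |  0  |  1  |  0  | 0 | 1
 0  |  1  |  0  |  0  |  1  | 0 | 1
 0  |  1  |  0  |  0  |  0  | 1 | 0
 0  |  0  |  1  |  1  |  1  | 1 | 1
 0  |  0  |  1  |  1  |  0  | 1 | 1
 0  |  0  |  1  |  0  |  1  | 0 | 1
 0  |  0  |  1  |  0  |  0  | 1 | 1
 0  |  0  |  0  |  1  |  1  | 1 | 1
 0  |  0  |  0  |  1  |  0  | 1 | 1
 0  |  0  |  0  |  0  |  1  | 1 | 1
 0  |  0  |  0  |  0  |  0  | 0 | 1
At P_1=0, P_2=1, P_3=1, P_4=0, P_5=1 we have φ true but ψ false, so φ does not entail ψ.

no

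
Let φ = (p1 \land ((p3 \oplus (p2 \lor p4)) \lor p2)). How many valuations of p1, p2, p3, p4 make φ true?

  p1     p2     p3     p4   |    φ  
 True   True   True   True  |   True
 True   True   True  False  |   True
 True   True  False   True  |   True
 True   True  False  False  |   True
 True  False   True   True  |  False
 True  False   True  False  |   True
 True  False  False   True  |   True
 True  False  False  False  |  False
False   True   True   True  |  False
False   True   True  False  |  False
False   True  False   True  |  False
False   True  False  False  |  False
False  False   True   True  |  False
False  False   True  False  |  False
False  False  False   True  |  False
False  False  False  False  |  False
The formula is true on 6 of the 16 rows.

6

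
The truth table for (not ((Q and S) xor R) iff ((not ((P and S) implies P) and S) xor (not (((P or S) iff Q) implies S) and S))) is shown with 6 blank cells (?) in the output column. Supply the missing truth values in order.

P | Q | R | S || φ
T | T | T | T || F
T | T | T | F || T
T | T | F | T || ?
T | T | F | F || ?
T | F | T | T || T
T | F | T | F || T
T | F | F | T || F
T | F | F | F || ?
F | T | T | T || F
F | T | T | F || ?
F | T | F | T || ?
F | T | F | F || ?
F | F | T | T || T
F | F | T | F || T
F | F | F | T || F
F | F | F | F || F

T, F, F, T, T, F

Row P=T, Q=T, R=F, S=T: not ((Q and S) xor R) = F, ((not ((P and S) implies P) and S) xor (not (((P or S) iff Q) implies S) and S)) = F, so the formula = T.
Row P=T, Q=T, R=F, S=F: not ((Q and S) xor R) = T, ((not ((P and S) implies P) and S) xor (not (((P or S) iff Q) implies S) and S)) = F, so the formula = F.
Row P=T, Q=F, R=F, S=F: not ((Q and S) xor R) = T, ((not ((P and S) implies P) and S) xor (not (((P or S) iff Q) implies S) and S)) = F, so the formula = F.
Row P=F, Q=T, R=T, S=F: not ((Q and S) xor R) = F, ((not ((P and S) implies P) and S) xor (not (((P or S) iff Q) implies S) and S)) = F, so the formula = T.
Row P=F, Q=T, R=F, S=T: not ((Q and S) xor R) = F, ((not ((P and S) implies P) and S) xor (not (((P or S) iff Q) implies S) and S)) = F, so the formula = T.
Row P=F, Q=T, R=F, S=F: not ((Q and S) xor R) = T, ((not ((P and S) implies P) and S) xor (not (((P or S) iff Q) implies S) and S)) = F, so the formula = F.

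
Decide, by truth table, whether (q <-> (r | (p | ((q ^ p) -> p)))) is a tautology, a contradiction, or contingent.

contingent

p  q  r  |  φ
F  F  F  |  F
F  F  T  |  F
F  T  F  |  F
F  T  T  |  T
T  F  F  |  F
T  F  T  |  F
T  T  F  |  T
T  T  T  |  T
3 of 8 rows are T, so the formula is contingent.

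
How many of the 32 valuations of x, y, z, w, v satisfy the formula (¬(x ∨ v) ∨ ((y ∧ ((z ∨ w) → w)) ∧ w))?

14

x | y | z | w | v || φ
1 | 1 | 1 | 1 | 1 || 1
1 | 1 | 1 | 1 | 0 || 1
1 | 1 | 1 | 0 | 1 || 0
1 | 1 | 1 | 0 | 0 || 0
1 | 1 | 0 | 1 | 1 || 1
1 | 1 | 0 | 1 | 0 || 1
1 | 1 | 0 | 0 | 1 || 0
1 | 1 | 0 | 0 | 0 || 0
1 | 0 | 1 | 1 | 1 || 0
1 | 0 | 1 | 1 | 0 || 0
1 | 0 | 1 | 0 | 1 || 0
1 | 0 | 1 | 0 | 0 || 0
1 | 0 | 0 | 1 | 1 || 0
1 | 0 | 0 | 1 | 0 || 0
1 | 0 | 0 | 0 | 1 || 0
1 | 0 | 0 | 0 | 0 || 0
0 | 1 | 1 | 1 | 1 || 1
0 | 1 | 1 | 1 | 0 || 1
0 | 1 | 1 | 0 | 1 || 0
0 | 1 | 1 | 0 | 0 || 1
0 | 1 | 0 | 1 | 1 || 1
0 | 1 | 0 | 1 | 0 || 1
0 | 1 | 0 | 0 | 1 || 0
0 | 1 | 0 | 0 | 0 || 1
0 | 0 | 1 | 1 | 1 || 0
0 | 0 | 1 | 1 | 0 || 1
0 | 0 | 1 | 0 | 1 || 0
0 | 0 | 1 | 0 | 0 || 1
0 | 0 | 0 | 1 | 1 || 0
0 | 0 | 0 | 1 | 0 || 1
0 | 0 | 0 | 0 | 1 || 0
0 | 0 | 0 | 0 | 0 || 1
The formula is true on 14 of the 32 rows.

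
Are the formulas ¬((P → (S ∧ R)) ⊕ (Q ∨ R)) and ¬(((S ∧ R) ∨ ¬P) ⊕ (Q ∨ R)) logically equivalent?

P  Q  R  S  |  φ  ψ
F  F  F  F  |  F  F
F  F  F  T  |  F  F
F  F  T  F  |  T  T
F  F  T  T  |  T  T
F  T  F  F  |  T  T
F  T  F  T  |  T  T
F  T  T  F  |  T  T
F  T  T  T  |  T  T
T  F  F  F  |  T  T
T  F  F  T  |  T  T
T  F  T  F  |  F  F
T  F  T  T  |  T  T
T  T  F  F  |  F  F
T  T  F  T  |  F  F
T  T  T  F  |  F  F
T  T  T  T  |  T  T
The columns for φ and ψ agree on every row, so they are logically equivalent.

equivalent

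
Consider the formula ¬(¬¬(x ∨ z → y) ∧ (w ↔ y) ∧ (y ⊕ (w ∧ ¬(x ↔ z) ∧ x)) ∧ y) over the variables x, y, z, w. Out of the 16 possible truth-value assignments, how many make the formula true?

  x      y      z      w    |  (x ∨ z)  ((x ∨ z) → y)  ¬((x ∨ z) → y)  ¬¬((x ∨ z) → y)  (w ↔ y)  (x ↔ z)  ¬(x ↔ z)  (w ∧ ¬(x ↔ z) ∧ x)  (y ⊕ (w ∧ ¬(x ↔ z) ∧ x))    φ  
False  False  False  False  |   False        True          False             True         True     True    False          False                  False             True
False  False  False   True  |   False        True          False             True        False     True    False          False                  False             True
False  False   True  False  |    True       False           True            False         True    False     True          False                  False             True
False  False   True   True  |    True       False           True            False        False    False     True          False                  False             True
False   True  False  False  |   False        True          False             True        False     True    False          False                   True             True
False   True  False   True  |   False        True          False             True         True     True    False          False                   True            False
False   True   True  False  |    True        True          False             True        False    False     True          False                   True             True
False   True   True   True  |    True        True          False             True         True    False     True          False                   True            False
 True  False  False  False  |    True       False           True            False         True    False     True          False                  False             True
 True  False  False   True  |    True       False           True            False        False    False     True           True                   True             True
 True  False   True  False  |    True       False           True            False         True     True    False          False                  False             True
 True  False   True   True  |    True       False           True            False        False     True    False          False                  False             True
 True   True  False  False  |    True        True          False             True        False    False     True          False                   True             True
 True   True  False   True  |    True        True          False             True         True    False     True           True                  False             True
 True   True   True  False  |    True        True          False             True        False     True    False          False                   True             True
 True   True   True   True  |    True        True          False             True         True     True    False          False                   True            False
The formula is true on 13 of the 16 rows.

13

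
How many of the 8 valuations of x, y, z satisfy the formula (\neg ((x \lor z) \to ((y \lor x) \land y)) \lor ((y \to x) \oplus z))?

x | y | z | (x \lor z) | (y \lor x) | ((y \lor x) \land y) | (y \to x) | ((y \to x) \oplus z) | φ
- | - | - | ---------- | ---------- | -------------------- | --------- | -------------------- | -
0 | 0 | 0 |     0      |     0      |          0           |     1     |          1           | 1
0 | 0 | 1 |     1      |     0      |          0           |     1     |          0           | 1
0 | 1 | 0 |     0      |     1      |          1           |     0     |          0           | 0
0 | 1 | 1 |     1      |     1      |          1           |     0     |          1           | 1
1 | 0 | 0 |     1      |     1      |          0           |     1     |          1           | 1
1 | 0 | 1 |     1      |     1      |          0           |     1     |          0           | 1
1 | 1 | 0 |     1      |     1      |          1           |     1     |          1           | 1
1 | 1 | 1 |     1      |     1      |          1           |     1     |          0           | 0
The formula is true on 6 of the 8 rows.

6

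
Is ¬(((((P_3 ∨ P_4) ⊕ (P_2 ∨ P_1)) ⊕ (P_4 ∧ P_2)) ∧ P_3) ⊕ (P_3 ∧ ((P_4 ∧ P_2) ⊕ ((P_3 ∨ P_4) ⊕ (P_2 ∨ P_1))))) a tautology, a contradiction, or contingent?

P_1  P_2  P_3  P_4  |  φ
 T    T    T    T   |  T
 T    T    T    F   |  T
 T    T    F    T   |  T
 T    T    F    F   |  T
 T    F    T    T   |  T
 T    F    T    F   |  T
 T    F    F    T   |  T
 T    F    F    F   |  T
 F    T    T    T   |  T
 F    T    T    F   |  T
 F    T    F    T   |  T
 F    T    F    F   |  T
 F    F    T    T   |  T
 F    F    T    F   |  T
 F    F    F    T   |  T
 F    F    F    F   |  T
Every row is T, so the formula is a tautology.

tautology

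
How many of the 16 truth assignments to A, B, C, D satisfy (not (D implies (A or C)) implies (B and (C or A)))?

A | B | C | D | φ
- | - | - | - | -
T | T | T | T | T
T | T | T | F | T
T | T | F | T | T
T | T | F | F | T
T | F | T | T | T
T | F | T | F | T
T | F | F | T | T
T | F | F | F | T
F | T | T | T | T
F | T | T | F | T
F | T | F | T | F
F | T | F | F | T
F | F | T | T | T
F | F | T | F | T
F | F | F | T | F
F | F | F | F | T
The formula is true on 14 of the 16 rows.

14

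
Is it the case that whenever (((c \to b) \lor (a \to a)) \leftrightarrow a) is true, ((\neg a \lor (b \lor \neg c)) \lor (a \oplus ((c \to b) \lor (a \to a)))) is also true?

  a   |   b   |   c   ||   φ   |   ψ  
False | False | False || False |  True
False | False |  True || False |  True
False |  True | False || False |  True
False |  True |  True || False |  True
 True | False | False ||  True |  True
 True | False |  True ||  True | False
 True |  True | False ||  True |  True
 True |  True |  True ||  True |  True
At a=True, b=False, c=True we have φ true but ψ false, so φ does not entail ψ.

no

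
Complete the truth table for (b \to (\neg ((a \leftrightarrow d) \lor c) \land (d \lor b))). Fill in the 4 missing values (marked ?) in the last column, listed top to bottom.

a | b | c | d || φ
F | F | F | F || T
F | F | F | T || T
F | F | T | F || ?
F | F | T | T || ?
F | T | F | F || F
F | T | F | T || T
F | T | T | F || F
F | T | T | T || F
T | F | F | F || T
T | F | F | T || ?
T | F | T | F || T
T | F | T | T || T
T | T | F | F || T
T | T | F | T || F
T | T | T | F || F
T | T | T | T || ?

Row a=F, b=F, c=T, d=F: (\neg ((a \leftrightarrow d) \lor c) \land (d \lor b)) = F, so the formula = T.
Row a=F, b=F, c=T, d=T: (\neg ((a \leftrightarrow d) \lor c) \land (d \lor b)) = F, so the formula = T.
Row a=T, b=F, c=F, d=T: (\neg ((a \leftrightarrow d) \lor c) \land (d \lor b)) = F, so the formula = T.
Row a=T, b=T, c=T, d=T: (\neg ((a \leftrightarrow d) \lor c) \land (d \lor b)) = F, so the formula = F.

T, T, T, F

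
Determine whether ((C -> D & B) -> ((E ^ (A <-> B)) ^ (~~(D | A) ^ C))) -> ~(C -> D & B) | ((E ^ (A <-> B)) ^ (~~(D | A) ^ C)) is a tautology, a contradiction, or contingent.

tautology

  A   |   B   |   C   |   D   |   E   ||   φ  
False | False | False | False | False ||  True
False | False | False | False |  True ||  True
False | False | False |  True | False ||  True
False | False | False |  True |  True ||  True
False | False |  True | False | False ||  True
False | False |  True | False |  True ||  True
False | False |  True |  True | False ||  True
False | False |  True |  True |  True ||  True
False |  True | False | False | False ||  True
False |  True | False | False |  True ||  True
False |  True | False |  True | False ||  True
False |  True | False |  True |  True ||  True
False |  True |  True | False | False ||  True
False |  True |  True | False |  True ||  True
False |  True |  True |  True | False ||  True
False |  True |  True |  True |  True ||  True
 True | False | False | False | False ||  True
 True | False | False | False |  True ||  True
 True | False | False |  True | False ||  True
 True | False | False |  True |  True ||  True
 True | False |  True | False | False ||  True
 True | False |  True | False |  True ||  True
 True | False |  True |  True | False ||  True
 True | False |  True |  True |  True ||  True
 True |  True | False | False | False ||  True
 True |  True | False | False |  True ||  True
 True |  True | False |  True | False ||  True
 True |  True | False |  True |  True ||  True
 True |  True |  True | False | False ||  True
 True |  True |  True | False |  True ||  True
 True |  True |  True |  True | False ||  True
 True |  True |  True |  True |  True ||  True
Every row is True, so the formula is a tautology.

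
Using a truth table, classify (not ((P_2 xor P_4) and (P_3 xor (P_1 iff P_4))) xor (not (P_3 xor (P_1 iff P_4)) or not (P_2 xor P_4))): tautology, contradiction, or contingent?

contradiction

P_1 | P_2 | P_3 | P_4 | (P_2 xor P_4) | (P_1 iff P_4) | (P_3 xor (P_1 iff P_4)) | not (P_3 xor (P_1 iff P_4)) | not (P_2 xor P_4) | φ
--- | --- | --- | --- | ------------- | ------------- | ----------------------- | --------------------------- | ----------------- | -
 T  |  T  |  T  |  T  |       F       |       T       |            F            |              T              |         T         | F
 T  |  T  |  T  |  F  |       T       |       F       |            T            |              F              |         F         | F
 T  |  T  |  F  |  T  |       F       |       T       |            T            |              F              |         T         | F
 T  |  T  |  F  |  F  |       T       |       F       |            F            |              T              |         F         | F
 T  |  F  |  T  |  T  |       T       |       T       |            F            |              T              |         F         | F
 T  |  F  |  T  |  F  |       F       |       F       |            T            |              F              |         T         | F
 T  |  F  |  F  |  T  |       T       |       T       |            T            |              F              |         F         | F
 T  |  F  |  F  |  F  |       F       |       F       |            F            |              T              |         T         | F
 F  |  T  |  T  |  T  |       F       |       F       |            T            |              F              |         T         | F
 F  |  T  |  T  |  F  |       T       |       T       |            F            |              T              |         F         | F
 F  |  T  |  F  |  T  |       F       |       F       |            F            |              T              |         T         | F
 F  |  T  |  F  |  F  |       T       |       T       |            T            |              F              |         F         | F
 F  |  F  |  T  |  T  |       T       |       F       |            T            |              F              |         F         | F
 F  |  F  |  T  |  F  |       F       |       T       |            F            |              T              |         T         | F
 F  |  F  |  F  |  T  |       T       |       F       |            F            |              T              |         F         | F
 F  |  F  |  F  |  F  |       F       |       T       |            T            |              F              |         T         | F
Every row is F, so the formula is a contradiction.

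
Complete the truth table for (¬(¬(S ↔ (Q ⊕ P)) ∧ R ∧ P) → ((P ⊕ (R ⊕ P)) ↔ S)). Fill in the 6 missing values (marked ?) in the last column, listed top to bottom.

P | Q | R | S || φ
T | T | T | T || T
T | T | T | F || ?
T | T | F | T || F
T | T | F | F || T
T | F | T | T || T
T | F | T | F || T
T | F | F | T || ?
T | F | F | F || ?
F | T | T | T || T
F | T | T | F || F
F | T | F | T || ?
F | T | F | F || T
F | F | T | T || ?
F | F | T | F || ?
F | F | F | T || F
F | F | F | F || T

Row P=T, Q=T, R=T, S=F: ¬(¬(S ↔ (Q ⊕ P)) ∧ R ∧ P) = T, ((P ⊕ (R ⊕ P)) ↔ S) = F, so the formula = F.
Row P=T, Q=F, R=F, S=T: ¬(¬(S ↔ (Q ⊕ P)) ∧ R ∧ P) = T, ((P ⊕ (R ⊕ P)) ↔ S) = F, so the formula = F.
Row P=T, Q=F, R=F, S=F: ¬(¬(S ↔ (Q ⊕ P)) ∧ R ∧ P) = T, ((P ⊕ (R ⊕ P)) ↔ S) = T, so the formula = T.
Row P=F, Q=T, R=F, S=T: ¬(¬(S ↔ (Q ⊕ P)) ∧ R ∧ P) = T, ((P ⊕ (R ⊕ P)) ↔ S) = F, so the formula = F.
Row P=F, Q=F, R=T, S=T: ¬(¬(S ↔ (Q ⊕ P)) ∧ R ∧ P) = T, ((P ⊕ (R ⊕ P)) ↔ S) = T, so the formula = T.
Row P=F, Q=F, R=T, S=F: ¬(¬(S ↔ (Q ⊕ P)) ∧ R ∧ P) = T, ((P ⊕ (R ⊕ P)) ↔ S) = F, so the formula = F.

F, F, T, F, T, F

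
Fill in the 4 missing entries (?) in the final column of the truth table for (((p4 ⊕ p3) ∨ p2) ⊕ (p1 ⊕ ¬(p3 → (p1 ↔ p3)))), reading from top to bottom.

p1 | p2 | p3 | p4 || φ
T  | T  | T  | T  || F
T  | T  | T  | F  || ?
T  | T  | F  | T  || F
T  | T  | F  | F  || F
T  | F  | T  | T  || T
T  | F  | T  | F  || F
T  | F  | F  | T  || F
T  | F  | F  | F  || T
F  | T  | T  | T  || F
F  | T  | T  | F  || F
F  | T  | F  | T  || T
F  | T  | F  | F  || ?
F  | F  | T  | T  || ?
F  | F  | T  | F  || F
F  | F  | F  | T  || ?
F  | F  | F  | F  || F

Row p1=T, p2=T, p3=T, p4=F: ((p4 ⊕ p3) ∨ p2) = T, (p1 ⊕ ¬(p3 → (p1 ↔ p3))) = T, so the formula = F.
Row p1=F, p2=T, p3=F, p4=F: ((p4 ⊕ p3) ∨ p2) = T, (p1 ⊕ ¬(p3 → (p1 ↔ p3))) = F, so the formula = T.
Row p1=F, p2=F, p3=T, p4=T: ((p4 ⊕ p3) ∨ p2) = F, (p1 ⊕ ¬(p3 → (p1 ↔ p3))) = T, so the formula = T.
Row p1=F, p2=F, p3=F, p4=T: ((p4 ⊕ p3) ∨ p2) = T, (p1 ⊕ ¬(p3 → (p1 ↔ p3))) = F, so the formula = T.

F, T, T, T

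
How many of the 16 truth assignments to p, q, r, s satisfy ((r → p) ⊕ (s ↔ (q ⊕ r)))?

8

p | q | r | s || (r → p) | (q ⊕ r) | (s ↔ (q ⊕ r)) | ((r → p) ⊕ (s ↔ (q ⊕ r)))
0 | 0 | 0 | 0 ||    1    |    0    |       1       |             0            
0 | 0 | 0 | 1 ||    1    |    0    |       0       |             1            
0 | 0 | 1 | 0 ||    0    |    1    |       0       |             0            
0 | 0 | 1 | 1 ||    0    |    1    |       1       |             1            
0 | 1 | 0 | 0 ||    1    |    1    |       0       |             1            
0 | 1 | 0 | 1 ||    1    |    1    |       1       |             0            
0 | 1 | 1 | 0 ||    0    |    0    |       1       |             1            
0 | 1 | 1 | 1 ||    0    |    0    |       0       |             0            
1 | 0 | 0 | 0 ||    1    |    0    |       1       |             0            
1 | 0 | 0 | 1 ||    1    |    0    |       0       |             1            
1 | 0 | 1 | 0 ||    1    |    1    |       0       |             1            
1 | 0 | 1 | 1 ||    1    |    1    |       1       |             0            
1 | 1 | 0 | 0 ||    1    |    1    |       0       |             1            
1 | 1 | 0 | 1 ||    1    |    1    |       1       |             0            
1 | 1 | 1 | 0 ||    1    |    0    |       1       |             0            
1 | 1 | 1 | 1 ||    1    |    0    |       0       |             1            
The formula is true on 8 of the 16 rows.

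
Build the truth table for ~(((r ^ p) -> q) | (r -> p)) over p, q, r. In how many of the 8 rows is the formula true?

p  q  r     (r ^ p)  ((r ^ p) -> q)  (r -> p)  (((r ^ p) -> q) | (r -> p))  ~(((r ^ p) -> q) | (r -> p))
1  1  1        0           1            1                   1                            0              
1  1  0        1           1            1                   1                            0              
1  0  1        0           1            1                   1                            0              
1  0  0        1           0            1                   1                            0              
0  1  1        1           1            0                   1                            0              
0  1  0        0           1            1                   1                            0              
0  0  1        1           0            0                   0                            1              
0  0  0        0           1            1                   1                            0              
The formula is true on 1 of the 8 rows.

1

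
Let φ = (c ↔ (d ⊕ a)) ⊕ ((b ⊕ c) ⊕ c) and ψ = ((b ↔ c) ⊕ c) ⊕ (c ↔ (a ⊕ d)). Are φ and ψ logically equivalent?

a  b  c  d  |  φ  ψ
T  T  T  T  |  T  F
T  T  T  F  |  F  T
T  T  F  T  |  F  T
T  T  F  F  |  T  F
T  F  T  T  |  F  T
T  F  T  F  |  T  F
T  F  F  T  |  T  F
T  F  F  F  |  F  T
F  T  T  T  |  F  T
F  T  T  F  |  T  F
F  T  F  T  |  T  F
F  T  F  F  |  F  T
F  F  T  T  |  T  F
F  F  T  F  |  F  T
F  F  F  T  |  F  T
F  F  F  F  |  T  F
The columns differ at a=T, b=T, c=T, d=T (φ=T, ψ=F), so they are not equivalent.

not equivalent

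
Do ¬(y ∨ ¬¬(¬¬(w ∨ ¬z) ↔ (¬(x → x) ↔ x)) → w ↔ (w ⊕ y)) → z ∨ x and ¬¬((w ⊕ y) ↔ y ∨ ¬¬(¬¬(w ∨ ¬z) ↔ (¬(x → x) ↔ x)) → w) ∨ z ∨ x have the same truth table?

x | y | z | w | φ | ψ
- | - | - | - | - | -
1 | 1 | 1 | 1 | 1 | 1
1 | 1 | 1 | 0 | 1 | 1
1 | 1 | 0 | 1 | 1 | 1
1 | 1 | 0 | 0 | 1 | 1
1 | 0 | 1 | 1 | 1 | 1
1 | 0 | 1 | 0 | 1 | 1
1 | 0 | 0 | 1 | 1 | 1
1 | 0 | 0 | 0 | 1 | 1
0 | 1 | 1 | 1 | 1 | 1
0 | 1 | 1 | 0 | 1 | 1
0 | 1 | 0 | 1 | 0 | 0
0 | 1 | 0 | 0 | 0 | 0
0 | 0 | 1 | 1 | 1 | 1
0 | 0 | 1 | 0 | 1 | 1
0 | 0 | 0 | 1 | 1 | 1
0 | 0 | 0 | 0 | 1 | 1
The columns for φ and ψ agree on every row, so they are logically equivalent.

equivalent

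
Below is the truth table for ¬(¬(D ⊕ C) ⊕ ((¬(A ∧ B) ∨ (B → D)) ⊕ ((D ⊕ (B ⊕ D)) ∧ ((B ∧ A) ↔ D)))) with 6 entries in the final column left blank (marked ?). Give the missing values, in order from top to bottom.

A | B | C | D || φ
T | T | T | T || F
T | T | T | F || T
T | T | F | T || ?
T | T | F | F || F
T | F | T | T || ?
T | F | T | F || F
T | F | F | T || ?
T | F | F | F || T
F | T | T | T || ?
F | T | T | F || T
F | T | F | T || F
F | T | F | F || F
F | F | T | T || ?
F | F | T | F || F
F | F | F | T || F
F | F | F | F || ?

Row A=T, B=T, C=F, D=T: ¬(D ⊕ C) = F, ((¬(A ∧ B) ∨ (B → D)) ⊕ ((D ⊕ (B ⊕ D)) ∧ ((B ∧ A) ↔ D))) = F, (¬(D ⊕ C) ⊕ ((¬(A ∧ B) ∨ (B → D)) ⊕ ((D ⊕ (B ⊕ D)) ∧ ((B ∧ A) ↔ D)))) = F, so the formula = T.
Row A=T, B=F, C=T, D=T: ¬(D ⊕ C) = T, ((¬(A ∧ B) ∨ (B → D)) ⊕ ((D ⊕ (B ⊕ D)) ∧ ((B ∧ A) ↔ D))) = T, (¬(D ⊕ C) ⊕ ((¬(A ∧ B) ∨ (B → D)) ⊕ ((D ⊕ (B ⊕ D)) ∧ ((B ∧ A) ↔ D)))) = F, so the formula = T.
Row A=T, B=F, C=F, D=T: ¬(D ⊕ C) = F, ((¬(A ∧ B) ∨ (B → D)) ⊕ ((D ⊕ (B ⊕ D)) ∧ ((B ∧ A) ↔ D))) = T, (¬(D ⊕ C) ⊕ ((¬(A ∧ B) ∨ (B → D)) ⊕ ((D ⊕ (B ⊕ D)) ∧ ((B ∧ A) ↔ D)))) = T, so the formula = F.
Row A=F, B=T, C=T, D=T: ¬(D ⊕ C) = T, ((¬(A ∧ B) ∨ (B → D)) ⊕ ((D ⊕ (B ⊕ D)) ∧ ((B ∧ A) ↔ D))) = T, (¬(D ⊕ C) ⊕ ((¬(A ∧ B) ∨ (B → D)) ⊕ ((D ⊕ (B ⊕ D)) ∧ ((B ∧ A) ↔ D)))) = F, so the formula = T.
Row A=F, B=F, C=T, D=T: ¬(D ⊕ C) = T, ((¬(A ∧ B) ∨ (B → D)) ⊕ ((D ⊕ (B ⊕ D)) ∧ ((B ∧ A) ↔ D))) = T, (¬(D ⊕ C) ⊕ ((¬(A ∧ B) ∨ (B → D)) ⊕ ((D ⊕ (B ⊕ D)) ∧ ((B ∧ A) ↔ D)))) = F, so the formula = T.
Row A=F, B=F, C=F, D=F: ¬(D ⊕ C) = T, ((¬(A ∧ B) ∨ (B → D)) ⊕ ((D ⊕ (B ⊕ D)) ∧ ((B ∧ A) ↔ D))) = T, (¬(D ⊕ C) ⊕ ((¬(A ∧ B) ∨ (B → D)) ⊕ ((D ⊕ (B ⊕ D)) ∧ ((B ∧ A) ↔ D)))) = F, so the formula = T.

T, T, F, T, T, T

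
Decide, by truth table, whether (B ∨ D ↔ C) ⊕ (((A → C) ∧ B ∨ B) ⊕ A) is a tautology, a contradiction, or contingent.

A | B | C | D || φ
F | F | F | F || T
F | F | F | T || F
F | F | T | F || F
F | F | T | T || T
F | T | F | F || T
F | T | F | T || T
F | T | T | F || F
F | T | T | T || F
T | F | F | F || F
T | F | F | T || T
T | F | T | F || T
T | F | T | T || F
T | T | F | F || F
T | T | F | T || F
T | T | T | F || T
T | T | T | T || T
8 of 16 rows are T, so the formula is contingent.

contingent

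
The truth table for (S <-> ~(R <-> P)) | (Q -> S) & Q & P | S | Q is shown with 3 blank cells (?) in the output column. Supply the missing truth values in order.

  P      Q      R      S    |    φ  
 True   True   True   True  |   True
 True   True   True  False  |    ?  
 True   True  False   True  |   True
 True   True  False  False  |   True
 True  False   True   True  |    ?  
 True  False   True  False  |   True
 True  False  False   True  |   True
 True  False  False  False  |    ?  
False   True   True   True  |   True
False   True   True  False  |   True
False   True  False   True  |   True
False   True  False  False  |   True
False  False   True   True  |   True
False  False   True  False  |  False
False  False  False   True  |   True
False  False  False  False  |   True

True, True, False

Row P=True, Q=True, R=True, S=False: (S <-> ~(R <-> P)) = True, ((Q -> S) & Q & P) = False, so the formula = True.
Row P=True, Q=False, R=True, S=True: (S <-> ~(R <-> P)) = False, ((Q -> S) & Q & P) = False, so the formula = True.
Row P=True, Q=False, R=False, S=False: (S <-> ~(R <-> P)) = False, ((Q -> S) & Q & P) = False, so the formula = False.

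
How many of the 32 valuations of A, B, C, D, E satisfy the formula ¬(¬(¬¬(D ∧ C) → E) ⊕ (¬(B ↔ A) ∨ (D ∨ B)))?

8

A  B  C  D  E  |  φ
T  T  T  T  T  |  F
T  T  T  T  F  |  T
T  T  T  F  T  |  F
T  T  T  F  F  |  F
T  T  F  T  T  |  F
T  T  F  T  F  |  F
T  T  F  F  T  |  F
T  T  F  F  F  |  F
T  F  T  T  T  |  F
T  F  T  T  F  |  T
T  F  T  F  T  |  F
T  F  T  F  F  |  F
T  F  F  T  T  |  F
T  F  F  T  F  |  F
T  F  F  F  T  |  F
T  F  F  F  F  |  F
F  T  T  T  T  |  F
F  T  T  T  F  |  T
F  T  T  F  T  |  F
F  T  T  F  F  |  F
F  T  F  T  T  |  F
F  T  F  T  F  |  F
F  T  F  F  T  |  F
F  T  F  F  F  |  F
F  F  T  T  T  |  F
F  F  T  T  F  |  T
F  F  T  F  T  |  T
F  F  T  F  F  |  T
F  F  F  T  T  |  F
F  F  F  T  F  |  F
F  F  F  F  T  |  T
F  F  F  F  F  |  T
The formula is true on 8 of the 32 rows.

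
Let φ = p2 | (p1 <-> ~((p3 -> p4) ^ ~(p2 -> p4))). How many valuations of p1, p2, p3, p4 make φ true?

  p1  |   p2  |   p3  |   p4  || (p3 -> p4) | (p2 -> p4) | ~(p2 -> p4) | ((p3 -> p4) ^ ~(p2 -> p4)) | ~((p3 -> p4) ^ ~(p2 -> p4)) |   φ  
 True |  True |  True |  True ||    True    |    True    |    False    |            True            |            False            |  True
 True |  True |  True | False ||   False    |   False    |     True    |            True            |            False            |  True
 True |  True | False |  True ||    True    |    True    |    False    |            True            |            False            |  True
 True |  True | False | False ||    True    |   False    |     True    |           False            |             True            |  True
 True | False |  True |  True ||    True    |    True    |    False    |            True            |            False            | False
 True | False |  True | False ||   False    |    True    |    False    |           False            |             True            |  True
 True | False | False |  True ||    True    |    True    |    False    |            True            |            False            | False
 True | False | False | False ||    True    |    True    |    False    |            True            |            False            | False
False |  True |  True |  True ||    True    |    True    |    False    |            True            |            False            |  True
False |  True |  True | False ||   False    |   False    |     True    |            True            |            False            |  True
False |  True | False |  True ||    True    |    True    |    False    |            True            |            False            |  True
False |  True | False | False ||    True    |   False    |     True    |           False            |             True            |  True
False | False |  True |  True ||    True    |    True    |    False    |            True            |            False            |  True
False | False |  True | False ||   False    |    True    |    False    |           False            |             True            | False
False | False | False |  True ||    True    |    True    |    False    |            True            |            False            |  True
False | False | False | False ||    True    |    True    |    False    |            True            |            False            |  True
The formula is true on 12 of the 16 rows.

12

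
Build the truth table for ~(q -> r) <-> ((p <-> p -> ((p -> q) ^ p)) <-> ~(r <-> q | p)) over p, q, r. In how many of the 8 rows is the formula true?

  p      q      r       (q -> r)  ~(q -> r)  (p -> q)  ((p -> q) ^ p)  (p -> ((p -> q) ^ p))  (q | p)  (r <-> (q | p))  ~(r <-> (q | p))    φ  
False  False  False       True      False      True         True                True           False         True            False        False
False  False   True       True      False      True         True                True           False        False             True         True
False   True  False      False       True      True         True                True            True        False             True        False
False   True   True       True      False      True         True                True            True         True            False        False
 True  False  False       True      False     False         True                True            True        False             True        False
 True  False   True       True      False     False         True                True            True         True            False         True
 True   True  False      False       True      True        False               False            True        False             True        False
 True   True   True       True      False      True        False               False            True         True            False        False
The formula is true on 2 of the 8 rows.

2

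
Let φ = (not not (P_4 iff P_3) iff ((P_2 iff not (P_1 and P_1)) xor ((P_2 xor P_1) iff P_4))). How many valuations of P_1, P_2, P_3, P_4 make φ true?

8

P_1  P_2  P_3  P_4  |  (P_4 iff P_3)  not (P_4 iff P_3)  not not (P_4 iff P_3)  (P_1 and P_1)  not (P_1 and P_1)  (P_2 iff not (P_1 and P_1))  (P_2 xor P_1)  ((P_2 xor P_1) iff P_4)  φ
 1    1    1    1   |        1                0                    1                  1                0                       0                     0                   0             0
 1    1    1    0   |        0                1                    0                  1                0                       0                     0                   1             0
 1    1    0    1   |        0                1                    0                  1                0                       0                     0                   0             1
 1    1    0    0   |        1                0                    1                  1                0                       0                     0                   1             1
 1    0    1    1   |        1                0                    1                  1                0                       1                     1                   1             0
 1    0    1    0   |        0                1                    0                  1                0                       1                     1                   0             0
 1    0    0    1   |        0                1                    0                  1                0                       1                     1                   1             1
 1    0    0    0   |        1                0                    1                  1                0                       1                     1                   0             1
 0    1    1    1   |        1                0                    1                  0                1                       1                     1                   1             0
 0    1    1    0   |        0                1                    0                  0                1                       1                     1                   0             0
 0    1    0    1   |        0                1                    0                  0                1                       1                     1                   1             1
 0    1    0    0   |        1                0                    1                  0                1                       1                     1                   0             1
 0    0    1    1   |        1                0                    1                  0                1                       0                     0                   0             0
 0    0    1    0   |        0                1                    0                  0                1                       0                     0                   1             0
 0    0    0    1   |        0                1                    0                  0                1                       0                     0                   0             1
 0    0    0    0   |        1                0                    1                  0                1                       0                     0                   1             1
The formula is true on 8 of the 16 rows.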